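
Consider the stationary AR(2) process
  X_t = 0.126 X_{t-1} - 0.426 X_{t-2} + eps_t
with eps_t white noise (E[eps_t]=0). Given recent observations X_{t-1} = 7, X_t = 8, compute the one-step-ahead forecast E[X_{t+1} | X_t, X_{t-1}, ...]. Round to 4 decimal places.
E[X_{t+1} \mid \mathcal F_t] = -1.9740

For an AR(p) model X_t = c + sum_i phi_i X_{t-i} + eps_t, the
one-step-ahead conditional mean is
  E[X_{t+1} | X_t, ...] = c + sum_i phi_i X_{t+1-i}.
Substitute known values:
  E[X_{t+1} | ...] = (0.126) * (8) + (-0.426) * (7)
                   = -1.9740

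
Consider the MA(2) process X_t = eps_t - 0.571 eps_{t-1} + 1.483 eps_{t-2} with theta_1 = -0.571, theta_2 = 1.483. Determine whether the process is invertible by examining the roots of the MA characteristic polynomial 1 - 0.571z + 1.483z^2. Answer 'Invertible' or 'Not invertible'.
\text{Not invertible}

The MA(q) characteristic polynomial is P(z) = 1 - 0.571z + 1.483z^2.
Invertibility requires all roots to lie outside the unit circle, i.e. |z| > 1 for every root.
Set 1 + (-0.571) z + (1.483) z^2 = 0, i.e. a z^2 + b z + c = 0 with a = 1.483, b = -0.571, c = 1.
Discriminant D = b^2 - 4ac = (-0.571)^2 - 4*(1.483)*1 = 0.326041 - (5.932) = -5.605959.
D < 0, so the roots are the complex-conjugate pair z = (-b +/- i sqrt(-D)) / (2a) = 0.1925 +/- 0.7983i.
For a conjugate pair |z|^2 = z * conj(z) = (product of roots) = c/a = 1/(1.483) = 0.674309, so |z| = sqrt(0.674309) = 0.8212 for both roots.
Moduli of all roots: 0.8212, 0.8212.
All moduli strictly greater than 1? No.
Verdict: Not invertible.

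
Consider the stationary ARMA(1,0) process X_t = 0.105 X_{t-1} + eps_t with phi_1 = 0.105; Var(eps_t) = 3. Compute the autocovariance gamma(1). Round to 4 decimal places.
\gamma(1) = 0.3185

Multiply the model equation by X_{t-k} and take expectations. With theta_0 = psi_0 = 1 and psi_j the MA(infinity) weights, this gives
  gamma(k) - sum_i phi_i gamma(k-i) = c_k,
  c_k = sigma^2 * sum_{j=k..q} theta_j psi_{j-k}   (c_k = 0 for k > q),
using gamma(-m) = gamma(m).
Pure AR (q = 0): c_0 = sigma^2 = 3, c_k = 0 for k >= 1.
Equations for k = 0 and k = 1 (AR order 1):
  gamma(0) = phi_1 gamma(1) + c_0
  gamma(1) = phi_1 gamma(0) + c_1
Substituting the second into the first: gamma(0) (1 - phi_1^2) = c_0 + phi_1 c_1, so
  gamma(0) = c_0 / (1 - phi_1^2) = 3 / (1 - (0.105)^2) = 3 / 0.988975 = 3.033444.
  gamma(1) = phi_1 gamma(0) = (0.105)(3.033444) = 0.318512.
Therefore gamma(1) = 0.3185 (to 4 decimal places).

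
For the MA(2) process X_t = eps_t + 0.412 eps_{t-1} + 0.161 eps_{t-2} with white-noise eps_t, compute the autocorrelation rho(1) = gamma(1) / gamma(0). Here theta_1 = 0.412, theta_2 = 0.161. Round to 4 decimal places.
\rho(1) = 0.4001

For an MA(q) process with theta_0 = 1, the autocovariance is
  gamma(k) = sigma^2 * sum_{i=0..q-k} theta_i * theta_{i+k},
and rho(k) = gamma(k) / gamma(0). Sigma^2 cancels.
  numerator   = (1)*(0.412) + (0.412)*(0.161) = 0.478332.
  denominator = (1)^2 + (0.412)^2 + (0.161)^2 = 1.195665.
  rho(1) = 0.478332 / 1.195665 = 0.4001.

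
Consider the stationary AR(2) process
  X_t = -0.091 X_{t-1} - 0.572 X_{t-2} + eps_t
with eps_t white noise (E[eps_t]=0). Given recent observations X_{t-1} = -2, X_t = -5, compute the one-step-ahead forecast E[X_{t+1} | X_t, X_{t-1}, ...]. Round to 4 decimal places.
E[X_{t+1} \mid \mathcal F_t] = 1.5990

For an AR(p) model X_t = c + sum_i phi_i X_{t-i} + eps_t, the
one-step-ahead conditional mean is
  E[X_{t+1} | X_t, ...] = c + sum_i phi_i X_{t+1-i}.
Substitute known values:
  E[X_{t+1} | ...] = (-0.091) * (-5) + (-0.572) * (-2)
                   = 1.5990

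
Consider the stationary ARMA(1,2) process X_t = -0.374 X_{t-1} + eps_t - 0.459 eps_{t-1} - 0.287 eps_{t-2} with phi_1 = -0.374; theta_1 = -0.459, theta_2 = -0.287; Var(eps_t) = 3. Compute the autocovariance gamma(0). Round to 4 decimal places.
\gamma(0) = 5.0838

Multiply the model equation by X_{t-k} and take expectations. With theta_0 = psi_0 = 1 and psi_j the MA(infinity) weights, this gives
  gamma(k) - sum_i phi_i gamma(k-i) = c_k,
  c_k = sigma^2 * sum_{j=k..q} theta_j psi_{j-k}   (c_k = 0 for k > q),
using gamma(-m) = gamma(m).
psi-weights needed (psi_j = theta_j + sum_i phi_i psi_{j-i}):
  psi_1 = theta_1 + phi_1 = -0.459 + (-0.374) = -0.833
  psi_2 = theta_2 + phi_1 psi_1 = -0.287 + (-0.374)(-0.833) = 0.024542
Right-hand sides:
  c_0 = sigma^2 (1 + theta_1 psi_1 + theta_2 psi_2) = 3 * (1 + (-0.459)(-0.833) + (-0.287)(0.024542)) = 3 * 1.375303 = 4.12591
  c_1 = sigma^2 (theta_1 + theta_2 psi_1) = 3 * (-0.459 + (-0.287)(-0.833)) = -0.659787
  c_2 = sigma^2 theta_2 = 3 * (-0.287) = -0.861
Equations for k = 0 and k = 1 (AR order 1):
  gamma(0) = phi_1 gamma(1) + c_0
  gamma(1) = phi_1 gamma(0) + c_1
Substituting the second into the first: gamma(0) (1 - phi_1^2) = c_0 + phi_1 c_1, so
  gamma(0) = (c_0 + phi_1 c_1) / (1 - phi_1^2) = (4.12591 + (-0.374)(-0.659787)) / (1 - (-0.374)^2) = 4.372671 / 0.860124 = 5.083768.
Therefore gamma(0) = 5.0838 (to 4 decimal places).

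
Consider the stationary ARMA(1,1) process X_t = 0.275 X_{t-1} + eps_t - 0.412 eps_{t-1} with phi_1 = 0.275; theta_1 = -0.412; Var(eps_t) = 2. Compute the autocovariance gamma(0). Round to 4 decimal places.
\gamma(0) = 2.0406

Multiply the model equation by X_{t-k} and take expectations. With theta_0 = psi_0 = 1 and psi_j the MA(infinity) weights, this gives
  gamma(k) - sum_i phi_i gamma(k-i) = c_k,
  c_k = sigma^2 * sum_{j=k..q} theta_j psi_{j-k}   (c_k = 0 for k > q),
using gamma(-m) = gamma(m).
psi-weights needed (psi_j = theta_j + sum_i phi_i psi_{j-i}):
  psi_1 = theta_1 + phi_1 = -0.412 + (0.275) = -0.137
Right-hand sides:
  c_0 = sigma^2 (1 + theta_1 psi_1) = 2 * (1 + (-0.412)(-0.137)) = 2 * 1.056444 = 2.112888
  c_1 = sigma^2 theta_1 = 2 * (-0.412) = -0.824
  c_2 = 0
Equations for k = 0 and k = 1 (AR order 1):
  gamma(0) = phi_1 gamma(1) + c_0
  gamma(1) = phi_1 gamma(0) + c_1
Substituting the second into the first: gamma(0) (1 - phi_1^2) = c_0 + phi_1 c_1, so
  gamma(0) = (c_0 + phi_1 c_1) / (1 - phi_1^2) = (2.112888 + (0.275)(-0.824)) / (1 - (0.275)^2) = 1.886288 / 0.924375 = 2.040609.
Therefore gamma(0) = 2.0406 (to 4 decimal places).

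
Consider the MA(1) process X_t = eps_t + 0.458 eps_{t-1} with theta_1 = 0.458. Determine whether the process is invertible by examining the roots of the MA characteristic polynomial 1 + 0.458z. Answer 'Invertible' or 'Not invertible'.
\text{Invertible}

The MA(q) characteristic polynomial is P(z) = 1 + 0.458z.
Invertibility requires all roots to lie outside the unit circle, i.e. |z| > 1 for every root.
This is linear in z: 1 + (0.458) z = 0  =>  z = -1/(0.458) = -2.183406,  |z| = 2.183406.
Moduli of all roots: 2.1834.
All moduli strictly greater than 1? Yes.
Verdict: Invertible.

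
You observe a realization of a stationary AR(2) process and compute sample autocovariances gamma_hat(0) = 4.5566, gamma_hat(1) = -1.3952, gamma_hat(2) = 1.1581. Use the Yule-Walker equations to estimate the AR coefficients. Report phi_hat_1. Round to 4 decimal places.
\hat\phi_{1} = -0.2520

The Yule-Walker equations for an AR(p) process read, in matrix form,
  Gamma_p phi = r_p,   with   (Gamma_p)_{ij} = gamma(|i - j|),
                       (r_p)_i = gamma(i),   i,j = 1..p.
Substitute the sample gammas (Toeplitz matrix and right-hand side of size 2):
  Gamma_p = [[4.5566, -1.3952], [-1.3952, 4.5566]]
  r_p     = [-1.3952, 1.1581]
Written out:
  4.5566 phi_1 - 1.3952 phi_2 = -1.3952
  -1.3952 phi_1 + 4.5566 phi_2 = 1.1581
Solve by Cramer's rule:
  det = gamma(0)^2 - gamma(1)^2 = (4.5566)^2 - (-1.3952)^2 = 20.76260356 - 1.94658304 = 18.81602052
  phi_hat_1 = [gamma(1) gamma(0) - gamma(1) gamma(2)] / det = [(-1.3952)(4.5566) - (-1.3952)(1.1581)] / 18.81602052 = -4.7415872 / 18.81602052 = -0.252
  phi_hat_2 = [gamma(0) gamma(2) - gamma(1)^2] / det = [(4.5566)(1.1581) - (-1.3952)^2] / 18.81602052 = 3.33041542 / 18.81602052 = 0.177
So phi_hat = [-0.2520, 0.1770].
Therefore phi_hat_1 = -0.2520.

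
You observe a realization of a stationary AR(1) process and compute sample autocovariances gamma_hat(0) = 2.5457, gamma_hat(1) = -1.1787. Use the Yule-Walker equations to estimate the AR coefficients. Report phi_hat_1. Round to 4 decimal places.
\hat\phi_{1} = -0.4630

The Yule-Walker equations for an AR(p) process read, in matrix form,
  Gamma_p phi = r_p,   with   (Gamma_p)_{ij} = gamma(|i - j|),
                       (r_p)_i = gamma(i),   i,j = 1..p.
Substitute the sample gammas (Toeplitz matrix and right-hand side of size 1):
  Gamma_p = [[2.5457]]
  r_p     = [-1.1787]
With p = 1 this is the single equation gamma(0) phi_1 = gamma(1):
  phi_hat_1 = gamma(1) / gamma(0) = -1.1787 / 2.5457 = -0.4630.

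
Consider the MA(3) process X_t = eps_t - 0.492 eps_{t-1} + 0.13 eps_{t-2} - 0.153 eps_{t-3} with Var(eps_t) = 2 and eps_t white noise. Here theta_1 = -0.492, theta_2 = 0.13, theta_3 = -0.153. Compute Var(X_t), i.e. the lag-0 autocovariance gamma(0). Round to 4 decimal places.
\gamma(0) = 2.5647

For an MA(q) process X_t = eps_t + sum_i theta_i eps_{t-i} with
Var(eps_t) = sigma^2, the variance is
  gamma(0) = sigma^2 * (1 + sum_i theta_i^2).
  sum_i theta_i^2 = (-0.492)^2 + (0.13)^2 + (-0.153)^2 = 0.242064 + 0.0169 + 0.023409 = 0.282373.
  gamma(0) = 2 * (1 + 0.282373) = 2 * 1.282373 = 2.564746, which rounds to 2.5647.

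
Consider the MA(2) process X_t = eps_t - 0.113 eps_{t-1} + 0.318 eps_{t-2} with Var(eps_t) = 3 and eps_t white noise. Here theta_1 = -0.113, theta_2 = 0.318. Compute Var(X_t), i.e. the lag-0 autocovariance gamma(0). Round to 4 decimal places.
\gamma(0) = 3.3417

For an MA(q) process X_t = eps_t + sum_i theta_i eps_{t-i} with
Var(eps_t) = sigma^2, the variance is
  gamma(0) = sigma^2 * (1 + sum_i theta_i^2).
  sum_i theta_i^2 = (-0.113)^2 + (0.318)^2 = 0.012769 + 0.101124 = 0.113893.
  gamma(0) = 3 * (1 + 0.113893) = 3 * 1.113893 = 3.341679, which rounds to 3.3417.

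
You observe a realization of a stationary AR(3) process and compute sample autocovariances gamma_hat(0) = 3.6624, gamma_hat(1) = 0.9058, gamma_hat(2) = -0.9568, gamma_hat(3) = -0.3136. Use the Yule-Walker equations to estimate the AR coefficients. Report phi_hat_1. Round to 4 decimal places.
\hat\phi_{1} = 0.3680

The Yule-Walker equations for an AR(p) process read, in matrix form,
  Gamma_p phi = r_p,   with   (Gamma_p)_{ij} = gamma(|i - j|),
                       (r_p)_i = gamma(i),   i,j = 1..p.
Substitute the sample gammas (Toeplitz matrix and right-hand side of size 3):
  Gamma_p = [[3.6624, 0.9058, -0.9568], [0.9058, 3.6624, 0.9058], [-0.9568, 0.9058, 3.6624]]
  r_p     = [0.9058, -0.9568, -0.3136]
Written out (R1..R3):
  (R1) 3.6624 phi_1 + 0.9058 phi_2 - 0.9568 phi_3 = 0.9058
  (R2) 0.9058 phi_1 + 3.6624 phi_2 + 0.9058 phi_3 = -0.9568
  (R3) -0.9568 phi_1 + 0.9058 phi_2 + 3.6624 phi_3 = -0.3136
Gaussian elimination:
  R2 <- R2 - (0.9058/3.6624) R1 = R2 - (0.247324) R1:  3.438374 phi_2 + 1.14244 phi_3 = -1.180826
  R3 <- R3 - (-0.9568/3.6624) R1 = R3 - (-0.261249) R1:  1.14244 phi_2 + 3.412437 phi_3 = -0.07696
  R3 <- R3 - (1.14244/3.438374) R2 = R3 - (0.332262) R2:  3.032848 phi_3 = 0.315383
Back-substitution:
  phi_hat_3 = 0.315383 / 3.032848 = 0.103989
  phi_hat_2 = (-1.180826 - (1.14244)(0.103989)) / 3.438374 = -0.377977
  phi_hat_1 = (0.9058 - (0.9058)(-0.377977) - (-0.9568)(0.103989)) / 3.6624 = 0.367974
So phi_hat = [0.3680, -0.3780, 0.1040].
Therefore phi_hat_1 = 0.3680.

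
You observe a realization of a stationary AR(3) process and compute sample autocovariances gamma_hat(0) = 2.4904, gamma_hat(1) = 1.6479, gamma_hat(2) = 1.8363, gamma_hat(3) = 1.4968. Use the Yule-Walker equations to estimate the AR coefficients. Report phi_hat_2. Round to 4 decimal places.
\hat\phi_{2} = 0.5170

The Yule-Walker equations for an AR(p) process read, in matrix form,
  Gamma_p phi = r_p,   with   (Gamma_p)_{ij} = gamma(|i - j|),
                       (r_p)_i = gamma(i),   i,j = 1..p.
Substitute the sample gammas (Toeplitz matrix and right-hand side of size 3):
  Gamma_p = [[2.4904, 1.6479, 1.8363], [1.6479, 2.4904, 1.6479], [1.8363, 1.6479, 2.4904]]
  r_p     = [1.6479, 1.8363, 1.4968]
Written out (R1..R3):
  (R1) 2.4904 phi_1 + 1.6479 phi_2 + 1.8363 phi_3 = 1.6479
  (R2) 1.6479 phi_1 + 2.4904 phi_2 + 1.6479 phi_3 = 1.8363
  (R3) 1.8363 phi_1 + 1.6479 phi_2 + 2.4904 phi_3 = 1.4968
Gaussian elimination:
  R2 <- R2 - (1.6479/2.4904) R1 = R2 - (0.661701) R1:  1.399983 phi_2 + 0.432819 phi_3 = 0.745883
  R3 <- R3 - (1.8363/2.4904) R1 = R3 - (0.737351) R1:  0.432819 phi_2 + 1.136402 phi_3 = 0.281719
  R3 <- R3 - (0.432819/1.399983) R2 = R3 - (0.30916) R2:  1.002591 phi_3 = 0.051121
Back-substitution:
  phi_hat_3 = 0.051121 / 1.002591 = 0.050989
  phi_hat_2 = (0.745883 - (0.432819)(0.050989)) / 1.399983 = 0.517016
  phi_hat_1 = (1.6479 - (1.6479)(0.517016) - (1.8363)(0.050989)) / 2.4904 = 0.281994
So phi_hat = [0.2820, 0.5170, 0.0510].
Therefore phi_hat_2 = 0.5170.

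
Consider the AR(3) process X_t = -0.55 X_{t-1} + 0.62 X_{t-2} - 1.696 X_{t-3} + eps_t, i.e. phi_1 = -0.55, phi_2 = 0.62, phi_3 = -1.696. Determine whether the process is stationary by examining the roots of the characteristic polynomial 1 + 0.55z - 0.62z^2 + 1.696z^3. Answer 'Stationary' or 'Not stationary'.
\text{Not stationary}

The AR(p) characteristic polynomial is P(z) = 1 + 0.55z - 0.62z^2 + 1.696z^3.
Stationarity requires all roots to lie outside the unit circle, i.e. |z| > 1 for every root.
Degree 3: look for a simple real root z0 first, then factor out (1 - z/z0) and solve the remaining quadratic.
Testing z0 = -0.625: P(-0.625) = 1 + (0.55)(-0.625) + (-0.62)(-0.625)^2 + (1.696)(-0.625)^3
  = 1 + (-0.34375) + (-0.242188) + (-0.414062) = 0.  So z_0 = -0.625 is a root, |z_0| = 0.625.
Divide out the factor (1 + 1.6 z) = (1 - z/z0) (since 1/z0 = -1.6):
  P(z) = (1 + 1.6 z)(1 + (-1.05) z + (1.06) z^2)
  [check: z-coef -1.05 - (-1.6) = 0.55; z^2-coef 1.06 - (-1.6)(-1.05) = -0.62; z^3-coef -(-1.6)(1.06) = 1.696.]
Remaining roots from the quadratic factor 1 + (-1.05) z + (1.06) z^2:
  Set 1 + (-1.05) z + (1.06) z^2 = 0, i.e. a z^2 + b z + c = 0 with a = 1.06, b = -1.05, c = 1.
  Discriminant D = b^2 - 4ac = (-1.05)^2 - 4*(1.06)*1 = 1.1025 - (4.24) = -3.1375.
  D < 0, so the roots are the complex-conjugate pair z = (-b +/- i sqrt(-D)) / (2a) = 0.4953 +/- 0.8355i.
  For a conjugate pair |z|^2 = z * conj(z) = (product of roots) = c/a = 1/(1.06) = 0.943396, so |z| = sqrt(0.943396) = 0.9713 for both roots.
Moduli of all roots: 0.6250, 0.9713, 0.9713.
All moduli strictly greater than 1? No.
Verdict: Not stationary.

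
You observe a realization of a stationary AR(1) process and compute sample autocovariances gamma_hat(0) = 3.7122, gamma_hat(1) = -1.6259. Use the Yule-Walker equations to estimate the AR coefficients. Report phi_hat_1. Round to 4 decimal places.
\hat\phi_{1} = -0.4380

The Yule-Walker equations for an AR(p) process read, in matrix form,
  Gamma_p phi = r_p,   with   (Gamma_p)_{ij} = gamma(|i - j|),
                       (r_p)_i = gamma(i),   i,j = 1..p.
Substitute the sample gammas (Toeplitz matrix and right-hand side of size 1):
  Gamma_p = [[3.7122]]
  r_p     = [-1.6259]
With p = 1 this is the single equation gamma(0) phi_1 = gamma(1):
  phi_hat_1 = gamma(1) / gamma(0) = -1.6259 / 3.7122 = -0.4380.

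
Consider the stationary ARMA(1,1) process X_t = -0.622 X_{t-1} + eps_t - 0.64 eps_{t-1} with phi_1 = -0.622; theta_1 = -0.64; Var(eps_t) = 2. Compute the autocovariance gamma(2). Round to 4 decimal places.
\gamma(2) = 3.5799

Multiply the model equation by X_{t-k} and take expectations. With theta_0 = psi_0 = 1 and psi_j the MA(infinity) weights, this gives
  gamma(k) - sum_i phi_i gamma(k-i) = c_k,
  c_k = sigma^2 * sum_{j=k..q} theta_j psi_{j-k}   (c_k = 0 for k > q),
using gamma(-m) = gamma(m).
psi-weights needed (psi_j = theta_j + sum_i phi_i psi_{j-i}):
  psi_1 = theta_1 + phi_1 = -0.64 + (-0.622) = -1.262
Right-hand sides:
  c_0 = sigma^2 (1 + theta_1 psi_1) = 2 * (1 + (-0.64)(-1.262)) = 2 * 1.80768 = 3.61536
  c_1 = sigma^2 theta_1 = 2 * (-0.64) = -1.28
  c_2 = 0
Equations for k = 0 and k = 1 (AR order 1):
  gamma(0) = phi_1 gamma(1) + c_0
  gamma(1) = phi_1 gamma(0) + c_1
Substituting the second into the first: gamma(0) (1 - phi_1^2) = c_0 + phi_1 c_1, so
  gamma(0) = (c_0 + phi_1 c_1) / (1 - phi_1^2) = (3.61536 + (-0.622)(-1.28)) / (1 - (-0.622)^2) = 4.41152 / 0.613116 = 7.195245.
  gamma(1) = phi_1 gamma(0) + c_1 = (-0.622)(7.195245) + (-1.28) = -5.755443.
For k = 2 (> q): gamma(2) = phi_1 gamma(1) = (-0.622)(-5.755443) = 3.579885.
Therefore gamma(2) = 3.5799 (to 4 decimal places).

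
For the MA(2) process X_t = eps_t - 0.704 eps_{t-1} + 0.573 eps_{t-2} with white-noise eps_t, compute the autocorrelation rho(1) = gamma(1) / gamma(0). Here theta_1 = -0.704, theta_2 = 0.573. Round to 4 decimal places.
\rho(1) = -0.6071

For an MA(q) process with theta_0 = 1, the autocovariance is
  gamma(k) = sigma^2 * sum_{i=0..q-k} theta_i * theta_{i+k},
and rho(k) = gamma(k) / gamma(0). Sigma^2 cancels.
  numerator   = (1)*(-0.704) + (-0.704)*(0.573) = -1.107392.
  denominator = (1)^2 + (-0.704)^2 + (0.573)^2 = 1.823945.
  rho(1) = -1.107392 / 1.823945 = -0.6071.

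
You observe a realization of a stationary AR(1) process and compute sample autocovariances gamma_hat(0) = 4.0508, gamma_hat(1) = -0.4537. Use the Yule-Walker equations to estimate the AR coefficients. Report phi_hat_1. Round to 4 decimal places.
\hat\phi_{1} = -0.1120

The Yule-Walker equations for an AR(p) process read, in matrix form,
  Gamma_p phi = r_p,   with   (Gamma_p)_{ij} = gamma(|i - j|),
                       (r_p)_i = gamma(i),   i,j = 1..p.
Substitute the sample gammas (Toeplitz matrix and right-hand side of size 1):
  Gamma_p = [[4.0508]]
  r_p     = [-0.4537]
With p = 1 this is the single equation gamma(0) phi_1 = gamma(1):
  phi_hat_1 = gamma(1) / gamma(0) = -0.4537 / 4.0508 = -0.1120.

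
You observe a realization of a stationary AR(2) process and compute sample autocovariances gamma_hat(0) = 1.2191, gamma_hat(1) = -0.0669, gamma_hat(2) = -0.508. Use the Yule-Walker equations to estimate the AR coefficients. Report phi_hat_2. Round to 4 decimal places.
\hat\phi_{2} = -0.4210

The Yule-Walker equations for an AR(p) process read, in matrix form,
  Gamma_p phi = r_p,   with   (Gamma_p)_{ij} = gamma(|i - j|),
                       (r_p)_i = gamma(i),   i,j = 1..p.
Substitute the sample gammas (Toeplitz matrix and right-hand side of size 2):
  Gamma_p = [[1.2191, -0.0669], [-0.0669, 1.2191]]
  r_p     = [-0.0669, -0.508]
Written out:
  1.2191 phi_1 - 0.0669 phi_2 = -0.0669
  -0.0669 phi_1 + 1.2191 phi_2 = -0.508
Solve by Cramer's rule:
  det = gamma(0)^2 - gamma(1)^2 = (1.2191)^2 - (-0.0669)^2 = 1.48620481 - 0.00447561 = 1.4817292
  phi_hat_1 = [gamma(1) gamma(0) - gamma(1) gamma(2)] / det = [(-0.0669)(1.2191) - (-0.0669)(-0.508)] / 1.4817292 = -0.11554299 / 1.4817292 = -0.078
  phi_hat_2 = [gamma(0) gamma(2) - gamma(1)^2] / det = [(1.2191)(-0.508) - (-0.0669)^2] / 1.4817292 = -0.62377841 / 1.4817292 = -0.421
So phi_hat = [-0.0780, -0.4210].
Therefore phi_hat_2 = -0.4210.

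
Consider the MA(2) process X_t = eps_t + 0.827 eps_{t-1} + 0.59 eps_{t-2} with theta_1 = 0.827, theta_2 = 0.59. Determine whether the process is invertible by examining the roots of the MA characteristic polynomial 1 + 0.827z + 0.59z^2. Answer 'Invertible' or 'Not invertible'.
\text{Invertible}

The MA(q) characteristic polynomial is P(z) = 1 + 0.827z + 0.59z^2.
Invertibility requires all roots to lie outside the unit circle, i.e. |z| > 1 for every root.
Set 1 + (0.827) z + (0.59) z^2 = 0, i.e. a z^2 + b z + c = 0 with a = 0.59, b = 0.827, c = 1.
Discriminant D = b^2 - 4ac = (0.827)^2 - 4*(0.59)*1 = 0.683929 - (2.36) = -1.676071.
D < 0, so the roots are the complex-conjugate pair z = (-b +/- i sqrt(-D)) / (2a) = -0.7008 +/- 1.0971i.
For a conjugate pair |z|^2 = z * conj(z) = (product of roots) = c/a = 1/(0.59) = 1.694915, so |z| = sqrt(1.694915) = 1.3019 for both roots.
Moduli of all roots: 1.3019, 1.3019.
All moduli strictly greater than 1? Yes.
Verdict: Invertible.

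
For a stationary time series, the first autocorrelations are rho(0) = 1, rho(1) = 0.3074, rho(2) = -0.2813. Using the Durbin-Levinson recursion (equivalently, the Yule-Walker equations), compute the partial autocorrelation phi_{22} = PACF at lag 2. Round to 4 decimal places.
\phi_{22} = -0.4150

The PACF at lag k is phi_{kk}, the last component of the solution
to the Yule-Walker system G_k phi = r_k where
  (G_k)_{ij} = rho(|i - j|), (r_k)_i = rho(i), i,j = 1..k.
Equivalently, Durbin-Levinson gives phi_{kk} iteratively:
  phi_{11} = rho(1)
  phi_{kk} = [rho(k) - sum_{j=1..k-1} phi_{k-1,j} rho(k-j)]
            / [1 - sum_{j=1..k-1} phi_{k-1,j} rho(j)],
  phi_{k,j} = phi_{k-1,j} - phi_{kk} phi_{k-1,k-j},  j = 1..k-1.
Step k = 1:
  phi_11 = rho(1) = 0.3074.
Step k = 2:
  phi_22 = [rho(2) - phi_11 rho(1)] / [1 - phi_11 rho(1)] = [-0.2813 - (0.3074)(0.3074)] / [1 - (0.3074)(0.3074)]
         = -0.37579476 / 0.90550524 = -0.415.
Therefore phi_{22} = -0.4150.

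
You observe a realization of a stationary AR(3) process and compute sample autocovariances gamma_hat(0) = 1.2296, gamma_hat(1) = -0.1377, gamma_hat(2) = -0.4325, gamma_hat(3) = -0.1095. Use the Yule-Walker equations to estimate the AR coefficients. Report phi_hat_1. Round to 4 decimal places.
\hat\phi_{1} = -0.2330

The Yule-Walker equations for an AR(p) process read, in matrix form,
  Gamma_p phi = r_p,   with   (Gamma_p)_{ij} = gamma(|i - j|),
                       (r_p)_i = gamma(i),   i,j = 1..p.
Substitute the sample gammas (Toeplitz matrix and right-hand side of size 3):
  Gamma_p = [[1.2296, -0.1377, -0.4325], [-0.1377, 1.2296, -0.1377], [-0.4325, -0.1377, 1.2296]]
  r_p     = [-0.1377, -0.4325, -0.1095]
Written out (R1..R3):
  (R1) 1.2296 phi_1 - 0.1377 phi_2 - 0.4325 phi_3 = -0.1377
  (R2) -0.1377 phi_1 + 1.2296 phi_2 - 0.1377 phi_3 = -0.4325
  (R3) -0.4325 phi_1 - 0.1377 phi_2 + 1.2296 phi_3 = -0.1095
Gaussian elimination:
  R2 <- R2 - (-0.1377/1.2296) R1 = R2 - (-0.111988) R1:  1.214179 phi_2 - 0.186135 phi_3 = -0.447921
  R3 <- R3 - (-0.4325/1.2296) R1 = R3 - (-0.35174) R1:  -0.186135 phi_2 + 1.077472 phi_3 = -0.157935
  R3 <- R3 - (-0.186135/1.214179) R2 = R3 - (-0.153301) R2:  1.048938 phi_3 = -0.226601
Back-substitution:
  phi_hat_3 = -0.226601 / 1.048938 = -0.216029
  phi_hat_2 = (-0.447921 - (-0.186135)(-0.216029)) / 1.214179 = -0.402026
  phi_hat_1 = (-0.1377 - (-0.1377)(-0.402026) - (-0.4325)(-0.216029)) / 1.2296 = -0.232996
So phi_hat = [-0.2330, -0.4020, -0.2160].
Therefore phi_hat_1 = -0.2330.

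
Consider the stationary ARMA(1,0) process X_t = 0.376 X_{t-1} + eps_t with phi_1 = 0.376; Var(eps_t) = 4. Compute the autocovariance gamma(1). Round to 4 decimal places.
\gamma(1) = 1.7516

Multiply the model equation by X_{t-k} and take expectations. With theta_0 = psi_0 = 1 and psi_j the MA(infinity) weights, this gives
  gamma(k) - sum_i phi_i gamma(k-i) = c_k,
  c_k = sigma^2 * sum_{j=k..q} theta_j psi_{j-k}   (c_k = 0 for k > q),
using gamma(-m) = gamma(m).
Pure AR (q = 0): c_0 = sigma^2 = 4, c_k = 0 for k >= 1.
Equations for k = 0 and k = 1 (AR order 1):
  gamma(0) = phi_1 gamma(1) + c_0
  gamma(1) = phi_1 gamma(0) + c_1
Substituting the second into the first: gamma(0) (1 - phi_1^2) = c_0 + phi_1 c_1, so
  gamma(0) = c_0 / (1 - phi_1^2) = 4 / (1 - (0.376)^2) = 4 / 0.858624 = 4.658617.
  gamma(1) = phi_1 gamma(0) = (0.376)(4.658617) = 1.75164.
Therefore gamma(1) = 1.7516 (to 4 decimal places).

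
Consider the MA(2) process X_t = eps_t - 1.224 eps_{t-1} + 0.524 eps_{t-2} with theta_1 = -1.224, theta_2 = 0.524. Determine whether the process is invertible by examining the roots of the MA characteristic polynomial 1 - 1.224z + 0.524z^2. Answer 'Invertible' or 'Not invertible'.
\text{Invertible}

The MA(q) characteristic polynomial is P(z) = 1 - 1.224z + 0.524z^2.
Invertibility requires all roots to lie outside the unit circle, i.e. |z| > 1 for every root.
Set 1 + (-1.224) z + (0.524) z^2 = 0, i.e. a z^2 + b z + c = 0 with a = 0.524, b = -1.224, c = 1.
Discriminant D = b^2 - 4ac = (-1.224)^2 - 4*(0.524)*1 = 1.498176 - (2.096) = -0.597824.
D < 0, so the roots are the complex-conjugate pair z = (-b +/- i sqrt(-D)) / (2a) = 1.1679 +/- 0.7378i.
For a conjugate pair |z|^2 = z * conj(z) = (product of roots) = c/a = 1/(0.524) = 1.908397, so |z| = sqrt(1.908397) = 1.3814 for both roots.
Moduli of all roots: 1.3814, 1.3814.
All moduli strictly greater than 1? Yes.
Verdict: Invertible.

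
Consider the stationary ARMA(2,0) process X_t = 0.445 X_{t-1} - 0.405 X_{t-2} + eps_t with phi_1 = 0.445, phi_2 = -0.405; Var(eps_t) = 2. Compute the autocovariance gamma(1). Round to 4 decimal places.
\gamma(1) = 0.8422

Multiply the model equation by X_{t-k} and take expectations. With theta_0 = psi_0 = 1 and psi_j the MA(infinity) weights, this gives
  gamma(k) - sum_i phi_i gamma(k-i) = c_k,
  c_k = sigma^2 * sum_{j=k..q} theta_j psi_{j-k}   (c_k = 0 for k > q),
using gamma(-m) = gamma(m).
Pure AR (q = 0): c_0 = sigma^2 = 2, c_k = 0 for k >= 1.
Equations for k = 0, 1, 2 (AR order 2, c_2 = 0):
  (E0) gamma(0) = phi_1 gamma(1) + phi_2 gamma(2) + c_0
  (E1) gamma(1) = phi_1 gamma(0) + phi_2 gamma(1) + c_1
  (E2) gamma(2) = phi_1 gamma(1) + phi_2 gamma(0)
From (E1): gamma(1) = A gamma(0) + B with
  A = phi_1 / (1 - phi_2) = 0.445 / 1.405 = 0.316726,   B = c_1 / (1 - phi_2) = 0 / 1.405 = 0.
Insert (E2) into (E0): gamma(0) (1 - phi_2^2) = phi_1 (1 + phi_2) gamma(1) + c_0.
  phi_1 (1 + phi_2) = (0.445)(0.595) = 0.264775,   1 - phi_2^2 = 0.835975.
Replace gamma(1) by A gamma(0) + B and collect gamma(0):
  gamma(0) [0.835975 - (0.264775)(0.316726)] = c_0 = 2
  gamma(0) * 0.752114 = 2
  gamma(0) = 2 / 0.752114 = 2.659172.
  gamma(1) = A gamma(0) = (0.316726)(2.659172) = 0.842229.
Therefore gamma(1) = 0.8422 (to 4 decimal places).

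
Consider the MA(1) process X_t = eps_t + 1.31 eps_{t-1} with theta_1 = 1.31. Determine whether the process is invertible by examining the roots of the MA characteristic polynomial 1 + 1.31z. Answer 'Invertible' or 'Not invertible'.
\text{Not invertible}

The MA(q) characteristic polynomial is P(z) = 1 + 1.31z.
Invertibility requires all roots to lie outside the unit circle, i.e. |z| > 1 for every root.
This is linear in z: 1 + (1.31) z = 0  =>  z = -1/(1.31) = -0.763359,  |z| = 0.763359.
Moduli of all roots: 0.7634.
All moduli strictly greater than 1? No.
Verdict: Not invertible.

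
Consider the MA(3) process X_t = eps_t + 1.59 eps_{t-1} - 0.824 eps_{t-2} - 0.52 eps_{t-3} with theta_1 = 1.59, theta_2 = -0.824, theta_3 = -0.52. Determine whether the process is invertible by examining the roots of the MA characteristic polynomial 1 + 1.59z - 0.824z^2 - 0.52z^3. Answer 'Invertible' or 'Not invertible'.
\text{Not invertible}

The MA(q) characteristic polynomial is P(z) = 1 + 1.59z - 0.824z^2 - 0.52z^3.
Invertibility requires all roots to lie outside the unit circle, i.e. |z| > 1 for every root.
Degree 3: look for a simple real root z0 first, then factor out (1 - z/z0) and solve the remaining quadratic.
Testing z0 = -2.5: P(-2.5) = 1 + (1.59)(-2.5) + (-0.824)(-2.5)^2 + (-0.52)(-2.5)^3
  = 1 + (-3.975) + (-5.15) + (8.125) = 0.  So z_0 = -2.5 is a root, |z_0| = 2.5.
Divide out the factor (1 + 0.4 z) = (1 - z/z0) (since 1/z0 = -0.4):
  P(z) = (1 + 0.4 z)(1 + (1.19) z + (-1.3) z^2)
  [check: z-coef 1.19 - (-0.4) = 1.59; z^2-coef -1.3 - (-0.4)(1.19) = -0.824; z^3-coef -(-0.4)(-1.3) = -0.52.]
Remaining roots from the quadratic factor 1 + (1.19) z + (-1.3) z^2:
  Set 1 + (1.19) z + (-1.3) z^2 = 0, i.e. a z^2 + b z + c = 0 with a = -1.3, b = 1.19, c = 1.
  Discriminant D = b^2 - 4ac = (1.19)^2 - 4*(-1.3)*1 = 1.4161 - (-5.2) = 6.6161.
  D >= 0, so the roots are real: z = (-b +/- sqrt(D)) / (2a) = (-1.19 +/- 2.572178) / (-2.6).
    z_1 = (-1.19 + 2.572178) / (-2.6) = -0.5316,   |z_1| = 0.5316.
    z_2 = (-1.19 - 2.572178) / (-2.6) = 1.447,   |z_2| = 1.447.
Moduli of all roots: 2.5000, 0.5316, 1.4470.
All moduli strictly greater than 1? No.
Verdict: Not invertible.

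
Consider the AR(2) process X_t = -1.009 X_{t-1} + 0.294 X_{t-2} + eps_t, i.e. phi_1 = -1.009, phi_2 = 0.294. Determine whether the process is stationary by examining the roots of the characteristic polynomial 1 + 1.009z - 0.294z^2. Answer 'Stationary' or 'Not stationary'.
\text{Not stationary}

The AR(p) characteristic polynomial is P(z) = 1 + 1.009z - 0.294z^2.
Stationarity requires all roots to lie outside the unit circle, i.e. |z| > 1 for every root.
Set 1 + (1.009) z + (-0.294) z^2 = 0, i.e. a z^2 + b z + c = 0 with a = -0.294, b = 1.009, c = 1.
Discriminant D = b^2 - 4ac = (1.009)^2 - 4*(-0.294)*1 = 1.018081 - (-1.176) = 2.194081.
D >= 0, so the roots are real: z = (-b +/- sqrt(D)) / (2a) = (-1.009 +/- 1.481243) / (-0.588).
  z_1 = (-1.009 + 1.481243) / (-0.588) = -0.8031,   |z_1| = 0.8031.
  z_2 = (-1.009 - 1.481243) / (-0.588) = 4.2351,   |z_2| = 4.2351.
Moduli of all roots: 0.8031, 4.2351.
All moduli strictly greater than 1? No.
Verdict: Not stationary.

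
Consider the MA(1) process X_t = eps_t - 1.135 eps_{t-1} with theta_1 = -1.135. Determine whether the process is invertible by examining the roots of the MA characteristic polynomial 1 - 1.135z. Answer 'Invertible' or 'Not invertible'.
\text{Not invertible}

The MA(q) characteristic polynomial is P(z) = 1 - 1.135z.
Invertibility requires all roots to lie outside the unit circle, i.e. |z| > 1 for every root.
This is linear in z: 1 + (-1.135) z = 0  =>  z = -1/(-1.135) = 0.881057,  |z| = 0.881057.
Moduli of all roots: 0.8811.
All moduli strictly greater than 1? No.
Verdict: Not invertible.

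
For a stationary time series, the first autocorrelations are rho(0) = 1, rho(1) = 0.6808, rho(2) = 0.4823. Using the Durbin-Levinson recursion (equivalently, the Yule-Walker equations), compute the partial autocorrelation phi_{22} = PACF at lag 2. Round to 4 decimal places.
\phi_{22} = 0.0351

The PACF at lag k is phi_{kk}, the last component of the solution
to the Yule-Walker system G_k phi = r_k where
  (G_k)_{ij} = rho(|i - j|), (r_k)_i = rho(i), i,j = 1..k.
Equivalently, Durbin-Levinson gives phi_{kk} iteratively:
  phi_{11} = rho(1)
  phi_{kk} = [rho(k) - sum_{j=1..k-1} phi_{k-1,j} rho(k-j)]
            / [1 - sum_{j=1..k-1} phi_{k-1,j} rho(j)],
  phi_{k,j} = phi_{k-1,j} - phi_{kk} phi_{k-1,k-j},  j = 1..k-1.
Step k = 1:
  phi_11 = rho(1) = 0.6808.
Step k = 2:
  phi_22 = [rho(2) - phi_11 rho(1)] / [1 - phi_11 rho(1)] = [0.4823 - (0.6808)(0.6808)] / [1 - (0.6808)(0.6808)]
         = 0.01881136 / 0.53651136 = 0.0351.
Therefore phi_{22} = 0.0351.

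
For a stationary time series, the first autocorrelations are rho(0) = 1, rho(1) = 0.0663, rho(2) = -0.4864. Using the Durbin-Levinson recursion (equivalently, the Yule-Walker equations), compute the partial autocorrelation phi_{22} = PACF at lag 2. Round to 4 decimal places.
\phi_{22} = -0.4930

The PACF at lag k is phi_{kk}, the last component of the solution
to the Yule-Walker system G_k phi = r_k where
  (G_k)_{ij} = rho(|i - j|), (r_k)_i = rho(i), i,j = 1..k.
Equivalently, Durbin-Levinson gives phi_{kk} iteratively:
  phi_{11} = rho(1)
  phi_{kk} = [rho(k) - sum_{j=1..k-1} phi_{k-1,j} rho(k-j)]
            / [1 - sum_{j=1..k-1} phi_{k-1,j} rho(j)],
  phi_{k,j} = phi_{k-1,j} - phi_{kk} phi_{k-1,k-j},  j = 1..k-1.
Step k = 1:
  phi_11 = rho(1) = 0.0663.
Step k = 2:
  phi_22 = [rho(2) - phi_11 rho(1)] / [1 - phi_11 rho(1)] = [-0.4864 - (0.0663)(0.0663)] / [1 - (0.0663)(0.0663)]
         = -0.49079569 / 0.99560431 = -0.493.
Therefore phi_{22} = -0.4930.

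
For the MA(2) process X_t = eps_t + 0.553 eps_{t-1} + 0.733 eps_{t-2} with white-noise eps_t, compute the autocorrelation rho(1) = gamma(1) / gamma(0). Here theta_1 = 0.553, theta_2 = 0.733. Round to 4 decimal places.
\rho(1) = 0.5200

For an MA(q) process with theta_0 = 1, the autocovariance is
  gamma(k) = sigma^2 * sum_{i=0..q-k} theta_i * theta_{i+k},
and rho(k) = gamma(k) / gamma(0). Sigma^2 cancels.
  numerator   = (1)*(0.553) + (0.553)*(0.733) = 0.958349.
  denominator = (1)^2 + (0.553)^2 + (0.733)^2 = 1.843098.
  rho(1) = 0.958349 / 1.843098 = 0.5200.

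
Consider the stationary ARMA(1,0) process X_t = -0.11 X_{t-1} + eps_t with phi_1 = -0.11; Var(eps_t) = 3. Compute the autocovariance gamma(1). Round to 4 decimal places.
\gamma(1) = -0.3340

Multiply the model equation by X_{t-k} and take expectations. With theta_0 = psi_0 = 1 and psi_j the MA(infinity) weights, this gives
  gamma(k) - sum_i phi_i gamma(k-i) = c_k,
  c_k = sigma^2 * sum_{j=k..q} theta_j psi_{j-k}   (c_k = 0 for k > q),
using gamma(-m) = gamma(m).
Pure AR (q = 0): c_0 = sigma^2 = 3, c_k = 0 for k >= 1.
Equations for k = 0 and k = 1 (AR order 1):
  gamma(0) = phi_1 gamma(1) + c_0
  gamma(1) = phi_1 gamma(0) + c_1
Substituting the second into the first: gamma(0) (1 - phi_1^2) = c_0 + phi_1 c_1, so
  gamma(0) = c_0 / (1 - phi_1^2) = 3 / (1 - (-0.11)^2) = 3 / 0.9879 = 3.036745.
  gamma(1) = phi_1 gamma(0) = (-0.11)(3.036745) = -0.334042.
Therefore gamma(1) = -0.3340 (to 4 decimal places).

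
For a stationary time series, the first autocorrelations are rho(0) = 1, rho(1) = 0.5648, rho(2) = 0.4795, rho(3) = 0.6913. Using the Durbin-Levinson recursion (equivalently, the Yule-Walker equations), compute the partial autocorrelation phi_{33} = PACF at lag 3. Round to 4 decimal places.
\phi_{33} = 0.5460

The PACF at lag k is phi_{kk}, the last component of the solution
to the Yule-Walker system G_k phi = r_k where
  (G_k)_{ij} = rho(|i - j|), (r_k)_i = rho(i), i,j = 1..k.
Equivalently, Durbin-Levinson gives phi_{kk} iteratively:
  phi_{11} = rho(1)
  phi_{kk} = [rho(k) - sum_{j=1..k-1} phi_{k-1,j} rho(k-j)]
            / [1 - sum_{j=1..k-1} phi_{k-1,j} rho(j)],
  phi_{k,j} = phi_{k-1,j} - phi_{kk} phi_{k-1,k-j},  j = 1..k-1.
Step k = 1:
  phi_11 = rho(1) = 0.5648.
Step k = 2:
  phi_22 = [rho(2) - phi_11 rho(1)] / [1 - phi_11 rho(1)] = [0.4795 - (0.5648)(0.5648)] / [1 - (0.5648)(0.5648)]
         = 0.16050096 / 0.68100096 = 0.235684.
  Update: phi_21 = phi_11 - phi_22 phi_11 = 0.5648 - (0.235684)(0.5648) = 0.431686.
Step k = 3:
  phi_33 = [rho(3) - phi_21 rho(2) - phi_22 rho(1)] / [1 - phi_21 rho(1) - phi_22 rho(2)]
    numerator   = 0.6913 - (0.431686)(0.4795) - (0.235684)(0.5648) = 0.35119243
    denominator = 1 - (0.431686)(0.5648) - (0.235684)(0.4795) = 0.64317347
  phi_33 = 0.35119243 / 0.64317347 = 0.546.
Therefore phi_{33} = 0.5460.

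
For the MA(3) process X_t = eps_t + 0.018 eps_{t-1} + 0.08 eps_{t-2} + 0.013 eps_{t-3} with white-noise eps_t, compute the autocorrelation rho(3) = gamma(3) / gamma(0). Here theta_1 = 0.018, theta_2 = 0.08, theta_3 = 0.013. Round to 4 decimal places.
\rho(3) = 0.0129

For an MA(q) process with theta_0 = 1, the autocovariance is
  gamma(k) = sigma^2 * sum_{i=0..q-k} theta_i * theta_{i+k},
and rho(k) = gamma(k) / gamma(0). Sigma^2 cancels.
  numerator   = (1)*(0.013) = 0.013.
  denominator = (1)^2 + (0.018)^2 + (0.08)^2 + (0.013)^2 = 1.006893.
  rho(3) = 0.013 / 1.006893 = 0.0129.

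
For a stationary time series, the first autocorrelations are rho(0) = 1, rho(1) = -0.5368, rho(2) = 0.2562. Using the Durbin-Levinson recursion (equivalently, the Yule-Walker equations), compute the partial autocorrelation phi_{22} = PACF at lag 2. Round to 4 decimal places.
\phi_{22} = -0.0449

The PACF at lag k is phi_{kk}, the last component of the solution
to the Yule-Walker system G_k phi = r_k where
  (G_k)_{ij} = rho(|i - j|), (r_k)_i = rho(i), i,j = 1..k.
Equivalently, Durbin-Levinson gives phi_{kk} iteratively:
  phi_{11} = rho(1)
  phi_{kk} = [rho(k) - sum_{j=1..k-1} phi_{k-1,j} rho(k-j)]
            / [1 - sum_{j=1..k-1} phi_{k-1,j} rho(j)],
  phi_{k,j} = phi_{k-1,j} - phi_{kk} phi_{k-1,k-j},  j = 1..k-1.
Step k = 1:
  phi_11 = rho(1) = -0.5368.
Step k = 2:
  phi_22 = [rho(2) - phi_11 rho(1)] / [1 - phi_11 rho(1)] = [0.2562 - (-0.5368)(-0.5368)] / [1 - (-0.5368)(-0.5368)]
         = -0.03195424 / 0.71184576 = -0.0449.
Therefore phi_{22} = -0.0449.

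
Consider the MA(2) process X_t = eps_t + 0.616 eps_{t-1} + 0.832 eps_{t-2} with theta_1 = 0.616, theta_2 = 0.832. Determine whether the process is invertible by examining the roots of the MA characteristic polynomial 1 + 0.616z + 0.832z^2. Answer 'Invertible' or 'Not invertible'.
\text{Invertible}

The MA(q) characteristic polynomial is P(z) = 1 + 0.616z + 0.832z^2.
Invertibility requires all roots to lie outside the unit circle, i.e. |z| > 1 for every root.
Set 1 + (0.616) z + (0.832) z^2 = 0, i.e. a z^2 + b z + c = 0 with a = 0.832, b = 0.616, c = 1.
Discriminant D = b^2 - 4ac = (0.616)^2 - 4*(0.832)*1 = 0.379456 - (3.328) = -2.948544.
D < 0, so the roots are the complex-conjugate pair z = (-b +/- i sqrt(-D)) / (2a) = -0.3702 +/- 1.0319i.
For a conjugate pair |z|^2 = z * conj(z) = (product of roots) = c/a = 1/(0.832) = 1.201923, so |z| = sqrt(1.201923) = 1.0963 for both roots.
Moduli of all roots: 1.0963, 1.0963.
All moduli strictly greater than 1? Yes.
Verdict: Invertible.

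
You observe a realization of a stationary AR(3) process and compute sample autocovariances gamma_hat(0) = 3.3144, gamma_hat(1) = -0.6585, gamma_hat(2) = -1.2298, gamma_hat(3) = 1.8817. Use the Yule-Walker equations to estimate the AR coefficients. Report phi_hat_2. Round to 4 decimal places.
\hat\phi_{2} = -0.2910

The Yule-Walker equations for an AR(p) process read, in matrix form,
  Gamma_p phi = r_p,   with   (Gamma_p)_{ij} = gamma(|i - j|),
                       (r_p)_i = gamma(i),   i,j = 1..p.
Substitute the sample gammas (Toeplitz matrix and right-hand side of size 3):
  Gamma_p = [[3.3144, -0.6585, -1.2298], [-0.6585, 3.3144, -0.6585], [-1.2298, -0.6585, 3.3144]]
  r_p     = [-0.6585, -1.2298, 1.8817]
Written out (R1..R3):
  (R1) 3.3144 phi_1 - 0.6585 phi_2 - 1.2298 phi_3 = -0.6585
  (R2) -0.6585 phi_1 + 3.3144 phi_2 - 0.6585 phi_3 = -1.2298
  (R3) -1.2298 phi_1 - 0.6585 phi_2 + 3.3144 phi_3 = 1.8817
Gaussian elimination:
  R2 <- R2 - (-0.6585/3.3144) R1 = R2 - (-0.198678) R1:  3.18357 phi_2 - 0.902835 phi_3 = -1.36063
  R3 <- R3 - (-1.2298/3.3144) R1 = R3 - (-0.371048) R1:  -0.902835 phi_2 + 2.858086 phi_3 = 1.637365
  R3 <- R3 - (-0.902835/3.18357) R2 = R3 - (-0.283592) R2:  2.602049 phi_3 = 1.251502
Back-substitution:
  phi_hat_3 = 1.251502 / 2.602049 = 0.480968
  phi_hat_2 = (-1.36063 - (-0.902835)(0.480968)) / 3.18357 = -0.290993
  phi_hat_1 = (-0.6585 - (-0.6585)(-0.290993) - (-1.2298)(0.480968)) / 3.3144 = -0.078031
So phi_hat = [-0.0780, -0.2910, 0.4810].
Therefore phi_hat_2 = -0.2910.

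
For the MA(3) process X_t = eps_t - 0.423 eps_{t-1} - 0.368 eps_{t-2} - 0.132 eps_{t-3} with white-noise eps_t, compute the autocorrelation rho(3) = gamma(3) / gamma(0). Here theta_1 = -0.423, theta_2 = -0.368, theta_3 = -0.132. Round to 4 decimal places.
\rho(3) = -0.0991

For an MA(q) process with theta_0 = 1, the autocovariance is
  gamma(k) = sigma^2 * sum_{i=0..q-k} theta_i * theta_{i+k},
and rho(k) = gamma(k) / gamma(0). Sigma^2 cancels.
  numerator   = (1)*(-0.132) = -0.132.
  denominator = (1)^2 + (-0.423)^2 + (-0.368)^2 + (-0.132)^2 = 1.331777.
  rho(3) = -0.132 / 1.331777 = -0.0991.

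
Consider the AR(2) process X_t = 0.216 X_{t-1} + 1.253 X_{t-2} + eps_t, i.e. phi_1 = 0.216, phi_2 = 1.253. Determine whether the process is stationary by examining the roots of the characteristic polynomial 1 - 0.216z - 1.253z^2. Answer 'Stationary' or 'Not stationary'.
\text{Not stationary}

The AR(p) characteristic polynomial is P(z) = 1 - 0.216z - 1.253z^2.
Stationarity requires all roots to lie outside the unit circle, i.e. |z| > 1 for every root.
Set 1 + (-0.216) z + (-1.253) z^2 = 0, i.e. a z^2 + b z + c = 0 with a = -1.253, b = -0.216, c = 1.
Discriminant D = b^2 - 4ac = (-0.216)^2 - 4*(-1.253)*1 = 0.046656 - (-5.012) = 5.058656.
D >= 0, so the roots are real: z = (-b +/- sqrt(D)) / (2a) = (0.216 +/- 2.249146) / (-2.506).
  z_1 = (0.216 + 2.249146) / (-2.506) = -0.9837,   |z_1| = 0.9837.
  z_2 = (0.216 - 2.249146) / (-2.506) = 0.8113,   |z_2| = 0.8113.
Moduli of all roots: 0.9837, 0.8113.
All moduli strictly greater than 1? No.
Verdict: Not stationary.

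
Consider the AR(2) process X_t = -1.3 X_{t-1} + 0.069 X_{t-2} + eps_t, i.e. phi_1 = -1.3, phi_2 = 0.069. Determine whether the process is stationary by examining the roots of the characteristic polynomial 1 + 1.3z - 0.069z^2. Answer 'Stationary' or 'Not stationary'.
\text{Not stationary}

The AR(p) characteristic polynomial is P(z) = 1 + 1.3z - 0.069z^2.
Stationarity requires all roots to lie outside the unit circle, i.e. |z| > 1 for every root.
Set 1 + (1.3) z + (-0.069) z^2 = 0, i.e. a z^2 + b z + c = 0 with a = -0.069, b = 1.3, c = 1.
Discriminant D = b^2 - 4ac = (1.3)^2 - 4*(-0.069)*1 = 1.69 - (-0.276) = 1.966.
D >= 0, so the roots are real: z = (-b +/- sqrt(D)) / (2a) = (-1.3 +/- 1.402141) / (-0.138).
  z_1 = (-1.3 + 1.402141) / (-0.138) = -0.7402,   |z_1| = 0.7402.
  z_2 = (-1.3 - 1.402141) / (-0.138) = 19.5807,   |z_2| = 19.5807.
Moduli of all roots: 0.7402, 19.5807.
All moduli strictly greater than 1? No.
Verdict: Not stationary.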